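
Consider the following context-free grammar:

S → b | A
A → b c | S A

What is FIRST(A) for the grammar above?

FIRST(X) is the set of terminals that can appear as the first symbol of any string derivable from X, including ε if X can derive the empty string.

We compute FIRST(A) using the standard algorithm.
FIRST(A) = {b}
FIRST(S) = {b}
Therefore, FIRST(A) = {b}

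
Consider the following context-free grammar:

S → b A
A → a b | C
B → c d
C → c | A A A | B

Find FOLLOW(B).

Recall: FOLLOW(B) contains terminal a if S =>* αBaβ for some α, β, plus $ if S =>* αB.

We compute FOLLOW(B) using the standard algorithm.
FOLLOW(S) starts with {$}.
FIRST(A) = {a, c}
FIRST(B) = {c}
FIRST(C) = {a, c}
FIRST(S) = {b}
FOLLOW(A) = {$, a, c}
FOLLOW(B) = {$, a, c}
FOLLOW(C) = {$, a, c}
FOLLOW(S) = {$}
Therefore, FOLLOW(B) = {$, a, c}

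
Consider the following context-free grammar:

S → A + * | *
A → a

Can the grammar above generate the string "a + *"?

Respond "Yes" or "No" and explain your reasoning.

Yes - a valid derivation exists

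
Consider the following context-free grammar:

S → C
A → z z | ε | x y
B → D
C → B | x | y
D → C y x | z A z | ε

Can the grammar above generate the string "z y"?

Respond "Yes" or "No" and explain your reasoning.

No - no valid derivation exists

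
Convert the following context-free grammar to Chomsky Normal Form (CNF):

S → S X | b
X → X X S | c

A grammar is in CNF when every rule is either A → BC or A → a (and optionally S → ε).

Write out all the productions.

S → b; X → c; S → S X; X → X X0; X0 → X S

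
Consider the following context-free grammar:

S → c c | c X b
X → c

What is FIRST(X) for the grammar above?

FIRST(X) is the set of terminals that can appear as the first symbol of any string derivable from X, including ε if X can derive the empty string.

We compute FIRST(X) using the standard algorithm.
FIRST(S) = {c}
FIRST(X) = {c}
Therefore, FIRST(X) = {c}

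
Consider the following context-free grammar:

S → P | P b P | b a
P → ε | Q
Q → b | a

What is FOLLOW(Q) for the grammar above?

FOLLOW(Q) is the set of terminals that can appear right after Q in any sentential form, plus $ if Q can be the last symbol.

We compute FOLLOW(Q) using the standard algorithm.
FOLLOW(S) starts with {$}.
FIRST(P) = {a, b, ε}
FIRST(Q) = {a, b}
FIRST(S) = {a, b, ε}
FOLLOW(P) = {$, b}
FOLLOW(Q) = {$, b}
FOLLOW(S) = {$}
Therefore, FOLLOW(Q) = {$, b}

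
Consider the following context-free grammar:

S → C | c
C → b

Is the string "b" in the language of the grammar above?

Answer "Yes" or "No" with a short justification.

Yes - a valid derivation exists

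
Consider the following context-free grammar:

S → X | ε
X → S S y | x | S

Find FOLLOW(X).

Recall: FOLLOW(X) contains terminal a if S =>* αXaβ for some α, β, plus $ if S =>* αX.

We compute FOLLOW(X) using the standard algorithm.
FOLLOW(S) starts with {$}.
FIRST(S) = {x, y, ε}
FIRST(X) = {x, y, ε}
FOLLOW(S) = {$, x, y}
FOLLOW(X) = {$, x, y}
Therefore, FOLLOW(X) = {$, x, y}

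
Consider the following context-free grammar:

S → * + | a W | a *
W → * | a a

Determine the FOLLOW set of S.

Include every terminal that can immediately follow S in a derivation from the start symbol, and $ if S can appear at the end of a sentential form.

We compute FOLLOW(S) using the standard algorithm.
FOLLOW(S) starts with {$}.
FIRST(S) = {*, a}
FIRST(W) = {*, a}
FOLLOW(S) = {$}
FOLLOW(W) = {$}
Therefore, FOLLOW(S) = {$}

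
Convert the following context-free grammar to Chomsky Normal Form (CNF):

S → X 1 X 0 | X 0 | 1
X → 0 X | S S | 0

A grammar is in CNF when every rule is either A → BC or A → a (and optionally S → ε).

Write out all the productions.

T1 → 1; T0 → 0; S → 1; X → 0; S → X X0; X0 → T1 X1; X1 → X T0; S → X T0; X → T0 X; X → S S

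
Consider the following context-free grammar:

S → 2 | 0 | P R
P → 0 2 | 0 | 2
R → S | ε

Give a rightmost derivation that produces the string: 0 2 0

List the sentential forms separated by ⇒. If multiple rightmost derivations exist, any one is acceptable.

S ⇒ P R ⇒ P S ⇒ P 0 ⇒ 0 2 0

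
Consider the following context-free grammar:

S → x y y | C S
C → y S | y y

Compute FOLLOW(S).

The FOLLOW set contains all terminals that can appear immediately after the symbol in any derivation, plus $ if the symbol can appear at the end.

We compute FOLLOW(S) using the standard algorithm.
FOLLOW(S) starts with {$}.
FIRST(C) = {y}
FIRST(S) = {x, y}
FOLLOW(C) = {x, y}
FOLLOW(S) = {$, x, y}
Therefore, FOLLOW(S) = {$, x, y}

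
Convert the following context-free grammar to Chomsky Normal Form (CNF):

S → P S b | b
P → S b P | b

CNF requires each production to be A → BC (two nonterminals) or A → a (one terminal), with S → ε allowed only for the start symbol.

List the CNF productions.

TB → b; S → b; P → b; S → P X0; X0 → S TB; P → S X1; X1 → TB P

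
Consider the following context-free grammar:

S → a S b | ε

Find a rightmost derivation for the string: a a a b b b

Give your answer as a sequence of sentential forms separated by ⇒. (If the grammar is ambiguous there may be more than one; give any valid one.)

S ⇒ a S b ⇒ a a S b b ⇒ a a a S b b b ⇒ a a a b b b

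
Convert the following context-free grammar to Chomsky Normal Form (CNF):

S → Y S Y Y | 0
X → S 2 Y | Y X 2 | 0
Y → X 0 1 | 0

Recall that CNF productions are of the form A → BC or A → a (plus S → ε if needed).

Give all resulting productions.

S → 0; T2 → 2; X → 0; T0 → 0; T1 → 1; Y → 0; S → Y X0; X0 → S X1; X1 → Y Y; X → S X2; X2 → T2 Y; X → Y X3; X3 → X T2; Y → X X4; X4 → T0 T1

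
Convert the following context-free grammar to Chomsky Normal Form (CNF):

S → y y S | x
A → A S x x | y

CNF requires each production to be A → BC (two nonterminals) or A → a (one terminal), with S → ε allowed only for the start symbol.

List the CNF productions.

TY → y; S → x; TX → x; A → y; S → TY X0; X0 → TY S; A → A X1; X1 → S X2; X2 → TX TX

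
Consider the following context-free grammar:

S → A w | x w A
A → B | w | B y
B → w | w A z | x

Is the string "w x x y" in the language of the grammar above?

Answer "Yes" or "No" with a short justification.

No - no valid derivation exists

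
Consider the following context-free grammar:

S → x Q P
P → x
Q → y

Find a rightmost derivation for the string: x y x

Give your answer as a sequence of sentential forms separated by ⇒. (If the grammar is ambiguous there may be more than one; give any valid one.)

S ⇒ x Q P ⇒ x Q x ⇒ x y x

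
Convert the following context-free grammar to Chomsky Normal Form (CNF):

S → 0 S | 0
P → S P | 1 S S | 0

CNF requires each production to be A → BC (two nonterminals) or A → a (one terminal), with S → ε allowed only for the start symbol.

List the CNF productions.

T0 → 0; S → 0; T1 → 1; P → 0; S → T0 S; P → S P; P → T1 X0; X0 → S S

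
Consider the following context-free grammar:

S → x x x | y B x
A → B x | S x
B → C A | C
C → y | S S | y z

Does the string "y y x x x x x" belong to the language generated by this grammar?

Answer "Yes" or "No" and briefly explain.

Yes - a valid derivation exists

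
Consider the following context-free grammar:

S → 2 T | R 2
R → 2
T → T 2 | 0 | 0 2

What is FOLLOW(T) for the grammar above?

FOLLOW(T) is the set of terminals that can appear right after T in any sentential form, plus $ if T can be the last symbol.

We compute FOLLOW(T) using the standard algorithm.
FOLLOW(S) starts with {$}.
FIRST(R) = {2}
FIRST(S) = {2}
FIRST(T) = {0}
FOLLOW(R) = {2}
FOLLOW(S) = {$}
FOLLOW(T) = {$, 2}
Therefore, FOLLOW(T) = {$, 2}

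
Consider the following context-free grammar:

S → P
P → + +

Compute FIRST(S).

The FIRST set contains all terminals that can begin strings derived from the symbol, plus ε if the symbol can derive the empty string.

We compute FIRST(S) using the standard algorithm.
FIRST(P) = {+}
FIRST(S) = {+}
Therefore, FIRST(S) = {+}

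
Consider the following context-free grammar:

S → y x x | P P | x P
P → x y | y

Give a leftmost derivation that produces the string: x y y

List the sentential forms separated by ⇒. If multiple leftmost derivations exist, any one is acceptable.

S ⇒ P P ⇒ x y P ⇒ x y y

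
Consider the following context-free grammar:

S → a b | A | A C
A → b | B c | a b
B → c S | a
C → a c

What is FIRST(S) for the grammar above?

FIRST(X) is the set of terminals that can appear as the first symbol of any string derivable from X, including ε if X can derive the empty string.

We compute FIRST(S) using the standard algorithm.
FIRST(A) = {a, b, c}
FIRST(B) = {a, c}
FIRST(C) = {a}
FIRST(S) = {a, b, c}
Therefore, FIRST(S) = {a, b, c}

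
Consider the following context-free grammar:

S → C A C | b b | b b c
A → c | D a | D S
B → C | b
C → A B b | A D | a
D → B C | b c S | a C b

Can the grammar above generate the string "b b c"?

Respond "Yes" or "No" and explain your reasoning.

Yes - a valid derivation exists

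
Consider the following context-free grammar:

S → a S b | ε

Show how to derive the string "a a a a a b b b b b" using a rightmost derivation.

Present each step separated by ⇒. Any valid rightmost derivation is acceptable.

S ⇒ a S b ⇒ a a S b b ⇒ a a a S b b b ⇒ a a a a S b b b b ⇒ a a a a a S b b b b b ⇒ a a a a a b b b b b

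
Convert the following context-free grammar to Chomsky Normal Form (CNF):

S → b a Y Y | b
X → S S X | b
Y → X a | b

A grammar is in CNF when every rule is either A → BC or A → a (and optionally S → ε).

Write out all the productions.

TB → b; TA → a; S → b; X → b; Y → b; S → TB X0; X0 → TA X1; X1 → Y Y; X → S X2; X2 → S X; Y → X TA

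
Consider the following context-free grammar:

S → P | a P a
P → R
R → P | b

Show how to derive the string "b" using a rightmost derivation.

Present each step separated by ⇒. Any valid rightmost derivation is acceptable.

S ⇒ P ⇒ R ⇒ b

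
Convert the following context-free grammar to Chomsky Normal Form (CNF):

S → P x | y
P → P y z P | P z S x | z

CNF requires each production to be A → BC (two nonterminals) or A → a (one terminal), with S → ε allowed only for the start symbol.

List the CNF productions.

TX → x; S → y; TY → y; TZ → z; P → z; S → P TX; P → P X0; X0 → TY X1; X1 → TZ P; P → P X2; X2 → TZ X3; X3 → S TX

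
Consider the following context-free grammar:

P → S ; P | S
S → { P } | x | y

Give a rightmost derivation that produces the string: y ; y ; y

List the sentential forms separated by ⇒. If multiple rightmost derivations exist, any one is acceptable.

P ⇒ S ; P ⇒ S ; S ; P ⇒ S ; S ; S ⇒ S ; S ; y ⇒ S ; y ; y ⇒ y ; y ; y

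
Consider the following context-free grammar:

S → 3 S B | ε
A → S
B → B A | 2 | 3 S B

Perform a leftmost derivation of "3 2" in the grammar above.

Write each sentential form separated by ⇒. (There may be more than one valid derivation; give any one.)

S ⇒ 3 S B ⇒ 3 B ⇒ 3 B A ⇒ 3 2 A ⇒ 3 2 S ⇒ 3 2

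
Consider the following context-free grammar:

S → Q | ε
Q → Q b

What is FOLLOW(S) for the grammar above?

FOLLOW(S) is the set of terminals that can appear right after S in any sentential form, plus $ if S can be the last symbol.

We compute FOLLOW(S) using the standard algorithm.
FOLLOW(S) starts with {$}.
FIRST(Q) = {}
FIRST(S) = {ε}
FOLLOW(Q) = {$, b}
FOLLOW(S) = {$}
Therefore, FOLLOW(S) = {$}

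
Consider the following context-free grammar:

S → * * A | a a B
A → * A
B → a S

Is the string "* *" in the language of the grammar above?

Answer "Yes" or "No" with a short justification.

No - no valid derivation exists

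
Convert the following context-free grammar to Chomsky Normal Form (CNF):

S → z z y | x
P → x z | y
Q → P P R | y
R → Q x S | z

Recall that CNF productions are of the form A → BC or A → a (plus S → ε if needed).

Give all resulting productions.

TZ → z; TY → y; S → x; TX → x; P → y; Q → y; R → z; S → TZ X0; X0 → TZ TY; P → TX TZ; Q → P X1; X1 → P R; R → Q X2; X2 → TX S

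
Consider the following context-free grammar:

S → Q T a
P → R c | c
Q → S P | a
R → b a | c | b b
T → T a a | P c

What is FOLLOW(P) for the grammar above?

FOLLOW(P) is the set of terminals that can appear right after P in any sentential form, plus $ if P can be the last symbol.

We compute FOLLOW(P) using the standard algorithm.
FOLLOW(S) starts with {$}.
FIRST(P) = {b, c}
FIRST(Q) = {a}
FIRST(R) = {b, c}
FIRST(S) = {a}
FIRST(T) = {b, c}
FOLLOW(P) = {b, c}
FOLLOW(Q) = {b, c}
FOLLOW(R) = {c}
FOLLOW(S) = {$, b, c}
FOLLOW(T) = {a}
Therefore, FOLLOW(P) = {b, c}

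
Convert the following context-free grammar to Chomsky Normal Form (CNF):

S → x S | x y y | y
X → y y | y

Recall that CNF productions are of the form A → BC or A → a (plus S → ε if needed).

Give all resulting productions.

TX → x; TY → y; S → y; X → y; S → TX S; S → TX X0; X0 → TY TY; X → TY TY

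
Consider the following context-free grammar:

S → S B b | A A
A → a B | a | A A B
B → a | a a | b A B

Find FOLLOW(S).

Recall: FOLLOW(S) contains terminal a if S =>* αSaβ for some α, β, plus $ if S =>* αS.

We compute FOLLOW(S) using the standard algorithm.
FOLLOW(S) starts with {$}.
FIRST(A) = {a}
FIRST(B) = {a, b}
FIRST(S) = {a}
FOLLOW(A) = {$, a, b}
FOLLOW(B) = {$, a, b}
FOLLOW(S) = {$, a, b}
Therefore, FOLLOW(S) = {$, a, b}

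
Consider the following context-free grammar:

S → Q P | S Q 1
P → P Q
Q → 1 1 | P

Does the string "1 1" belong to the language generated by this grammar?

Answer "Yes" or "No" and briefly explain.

No - no valid derivation exists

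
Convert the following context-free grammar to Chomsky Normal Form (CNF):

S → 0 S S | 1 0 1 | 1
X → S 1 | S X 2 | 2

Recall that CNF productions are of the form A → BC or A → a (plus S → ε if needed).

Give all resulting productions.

T0 → 0; T1 → 1; S → 1; T2 → 2; X → 2; S → T0 X0; X0 → S S; S → T1 X1; X1 → T0 T1; X → S T1; X → S X2; X2 → X T2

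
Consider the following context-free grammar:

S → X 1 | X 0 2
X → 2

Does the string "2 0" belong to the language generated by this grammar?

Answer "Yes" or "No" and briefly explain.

No - no valid derivation exists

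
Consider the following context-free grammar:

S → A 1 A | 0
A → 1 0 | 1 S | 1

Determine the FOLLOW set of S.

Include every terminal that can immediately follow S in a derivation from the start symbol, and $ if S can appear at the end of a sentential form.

We compute FOLLOW(S) using the standard algorithm.
FOLLOW(S) starts with {$}.
FIRST(A) = {1}
FIRST(S) = {0, 1}
FOLLOW(A) = {$, 1}
FOLLOW(S) = {$, 1}
Therefore, FOLLOW(S) = {$, 1}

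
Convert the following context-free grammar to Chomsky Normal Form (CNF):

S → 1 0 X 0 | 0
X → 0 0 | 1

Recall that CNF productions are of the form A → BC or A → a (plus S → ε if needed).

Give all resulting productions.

T1 → 1; T0 → 0; S → 0; X → 1; S → T1 X0; X0 → T0 X1; X1 → X T0; X → T0 T0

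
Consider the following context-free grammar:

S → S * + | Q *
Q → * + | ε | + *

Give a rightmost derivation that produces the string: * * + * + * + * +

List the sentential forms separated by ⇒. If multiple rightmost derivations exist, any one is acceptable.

S ⇒ S * + ⇒ S * + * + ⇒ S * + * + * + ⇒ S * + * + * + * + ⇒ Q * * + * + * + * + ⇒ * * + * + * + * +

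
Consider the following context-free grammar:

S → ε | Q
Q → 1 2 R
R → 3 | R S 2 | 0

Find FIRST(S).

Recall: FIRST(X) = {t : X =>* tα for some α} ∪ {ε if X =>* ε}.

We compute FIRST(S) using the standard algorithm.
FIRST(Q) = {1}
FIRST(R) = {0, 3}
FIRST(S) = {1, ε}
Therefore, FIRST(S) = {1, ε}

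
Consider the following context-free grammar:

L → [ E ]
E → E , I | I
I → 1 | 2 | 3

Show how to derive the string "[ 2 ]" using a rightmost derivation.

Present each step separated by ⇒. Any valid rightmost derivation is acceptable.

L ⇒ [ E ] ⇒ [ I ] ⇒ [ 2 ]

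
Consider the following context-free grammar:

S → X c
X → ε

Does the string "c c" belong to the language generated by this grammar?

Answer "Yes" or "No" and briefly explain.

No - no valid derivation exists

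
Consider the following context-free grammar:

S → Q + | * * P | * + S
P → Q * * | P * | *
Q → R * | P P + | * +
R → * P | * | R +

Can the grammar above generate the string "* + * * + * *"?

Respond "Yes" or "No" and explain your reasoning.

No - no valid derivation exists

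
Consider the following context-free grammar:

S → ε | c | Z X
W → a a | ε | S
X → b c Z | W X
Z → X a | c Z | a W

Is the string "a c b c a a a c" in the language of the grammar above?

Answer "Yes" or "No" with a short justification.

No - no valid derivation exists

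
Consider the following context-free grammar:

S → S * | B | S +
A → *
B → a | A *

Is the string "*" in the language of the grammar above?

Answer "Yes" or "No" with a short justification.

No - no valid derivation exists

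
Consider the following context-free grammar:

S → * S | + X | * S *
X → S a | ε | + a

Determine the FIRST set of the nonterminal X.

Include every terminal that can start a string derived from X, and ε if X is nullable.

We compute FIRST(X) using the standard algorithm.
FIRST(S) = {*, +}
FIRST(X) = {*, +, ε}
Therefore, FIRST(X) = {*, +, ε}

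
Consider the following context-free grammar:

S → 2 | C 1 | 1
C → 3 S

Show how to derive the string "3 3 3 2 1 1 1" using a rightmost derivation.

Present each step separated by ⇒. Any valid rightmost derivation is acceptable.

S ⇒ C 1 ⇒ 3 S 1 ⇒ 3 C 1 1 ⇒ 3 3 S 1 1 ⇒ 3 3 C 1 1 1 ⇒ 3 3 3 S 1 1 1 ⇒ 3 3 3 2 1 1 1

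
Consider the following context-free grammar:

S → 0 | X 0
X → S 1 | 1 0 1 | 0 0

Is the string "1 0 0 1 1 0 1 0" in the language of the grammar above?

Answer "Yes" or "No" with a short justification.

No - no valid derivation exists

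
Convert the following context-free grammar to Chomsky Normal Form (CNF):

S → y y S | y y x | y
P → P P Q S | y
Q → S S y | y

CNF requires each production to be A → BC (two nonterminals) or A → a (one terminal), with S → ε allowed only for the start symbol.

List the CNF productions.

TY → y; TX → x; S → y; P → y; Q → y; S → TY X0; X0 → TY S; S → TY X1; X1 → TY TX; P → P X2; X2 → P X3; X3 → Q S; Q → S X4; X4 → S TY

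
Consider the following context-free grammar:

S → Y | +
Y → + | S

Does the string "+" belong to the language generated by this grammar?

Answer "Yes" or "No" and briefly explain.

Yes - a valid derivation exists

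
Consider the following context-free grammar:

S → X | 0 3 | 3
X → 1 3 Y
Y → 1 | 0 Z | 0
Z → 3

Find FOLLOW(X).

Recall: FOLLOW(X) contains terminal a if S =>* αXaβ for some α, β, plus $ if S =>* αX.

We compute FOLLOW(X) using the standard algorithm.
FOLLOW(S) starts with {$}.
FIRST(S) = {0, 1, 3}
FIRST(X) = {1}
FIRST(Y) = {0, 1}
FIRST(Z) = {3}
FOLLOW(S) = {$}
FOLLOW(X) = {$}
FOLLOW(Y) = {$}
FOLLOW(Z) = {$}
Therefore, FOLLOW(X) = {$}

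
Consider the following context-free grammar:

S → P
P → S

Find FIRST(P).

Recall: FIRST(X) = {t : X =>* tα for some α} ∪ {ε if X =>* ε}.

We compute FIRST(P) using the standard algorithm.
FIRST(P) = {}
FIRST(S) = {}
Therefore, FIRST(P) = {}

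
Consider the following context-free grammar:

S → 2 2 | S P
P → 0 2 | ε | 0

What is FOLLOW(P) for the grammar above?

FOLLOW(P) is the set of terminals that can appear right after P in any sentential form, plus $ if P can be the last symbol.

We compute FOLLOW(P) using the standard algorithm.
FOLLOW(S) starts with {$}.
FIRST(P) = {0, ε}
FIRST(S) = {2}
FOLLOW(P) = {$, 0}
FOLLOW(S) = {$, 0}
Therefore, FOLLOW(P) = {$, 0}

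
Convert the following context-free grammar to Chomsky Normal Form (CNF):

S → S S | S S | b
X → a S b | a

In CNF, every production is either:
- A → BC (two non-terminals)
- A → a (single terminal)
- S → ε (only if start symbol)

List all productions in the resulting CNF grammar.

S → b; TA → a; TB → b; X → a; S → S S; S → S S; X → TA X0; X0 → S TB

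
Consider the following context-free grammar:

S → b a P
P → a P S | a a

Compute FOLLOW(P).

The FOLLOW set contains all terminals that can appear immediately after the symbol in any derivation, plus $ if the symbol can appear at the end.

We compute FOLLOW(P) using the standard algorithm.
FOLLOW(S) starts with {$}.
FIRST(P) = {a}
FIRST(S) = {b}
FOLLOW(P) = {$, b}
FOLLOW(S) = {$, b}
Therefore, FOLLOW(P) = {$, b}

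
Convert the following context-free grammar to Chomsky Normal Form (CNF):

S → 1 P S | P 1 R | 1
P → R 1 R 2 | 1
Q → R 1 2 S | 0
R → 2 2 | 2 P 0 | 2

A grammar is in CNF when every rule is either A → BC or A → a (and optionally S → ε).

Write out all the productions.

T1 → 1; S → 1; T2 → 2; P → 1; Q → 0; T0 → 0; R → 2; S → T1 X0; X0 → P S; S → P X1; X1 → T1 R; P → R X2; X2 → T1 X3; X3 → R T2; Q → R X4; X4 → T1 X5; X5 → T2 S; R → T2 T2; R → T2 X6; X6 → P T0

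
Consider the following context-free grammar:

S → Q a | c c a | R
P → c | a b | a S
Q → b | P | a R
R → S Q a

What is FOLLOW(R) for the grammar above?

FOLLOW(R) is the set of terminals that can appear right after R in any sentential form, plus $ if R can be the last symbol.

We compute FOLLOW(R) using the standard algorithm.
FOLLOW(S) starts with {$}.
FIRST(P) = {a, c}
FIRST(Q) = {a, b, c}
FIRST(R) = {a, b, c}
FIRST(S) = {a, b, c}
FOLLOW(P) = {a}
FOLLOW(Q) = {a}
FOLLOW(R) = {$, a, b, c}
FOLLOW(S) = {$, a, b, c}
Therefore, FOLLOW(R) = {$, a, b, c}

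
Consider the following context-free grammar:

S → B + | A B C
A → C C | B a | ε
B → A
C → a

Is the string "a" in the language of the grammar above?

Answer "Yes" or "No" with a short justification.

Yes - a valid derivation exists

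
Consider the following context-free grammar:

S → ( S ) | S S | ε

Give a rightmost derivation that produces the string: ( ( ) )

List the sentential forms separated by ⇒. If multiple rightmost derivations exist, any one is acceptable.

S ⇒ ( S ) ⇒ ( ( S ) ) ⇒ ( ( ) )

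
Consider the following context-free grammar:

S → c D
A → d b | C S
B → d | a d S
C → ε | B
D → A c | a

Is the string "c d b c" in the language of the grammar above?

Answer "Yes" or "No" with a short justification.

Yes - a valid derivation exists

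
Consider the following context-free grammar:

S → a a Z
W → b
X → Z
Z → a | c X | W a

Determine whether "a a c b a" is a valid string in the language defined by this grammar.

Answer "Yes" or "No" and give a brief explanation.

Yes - a valid derivation exists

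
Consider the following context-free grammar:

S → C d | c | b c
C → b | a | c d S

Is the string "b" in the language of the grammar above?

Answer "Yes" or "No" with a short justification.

No - no valid derivation exists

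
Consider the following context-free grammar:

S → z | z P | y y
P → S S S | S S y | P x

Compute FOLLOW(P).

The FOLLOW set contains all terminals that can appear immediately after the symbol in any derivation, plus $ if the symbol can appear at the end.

We compute FOLLOW(P) using the standard algorithm.
FOLLOW(S) starts with {$}.
FIRST(P) = {y, z}
FIRST(S) = {y, z}
FOLLOW(P) = {$, x, y, z}
FOLLOW(S) = {$, x, y, z}
Therefore, FOLLOW(P) = {$, x, y, z}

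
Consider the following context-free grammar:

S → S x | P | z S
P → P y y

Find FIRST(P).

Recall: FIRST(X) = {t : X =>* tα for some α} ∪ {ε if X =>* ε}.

We compute FIRST(P) using the standard algorithm.
FIRST(P) = {}
FIRST(S) = {z}
Therefore, FIRST(P) = {}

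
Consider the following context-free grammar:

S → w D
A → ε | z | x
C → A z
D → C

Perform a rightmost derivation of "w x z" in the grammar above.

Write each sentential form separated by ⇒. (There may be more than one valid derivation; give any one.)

S ⇒ w D ⇒ w C ⇒ w A z ⇒ w x z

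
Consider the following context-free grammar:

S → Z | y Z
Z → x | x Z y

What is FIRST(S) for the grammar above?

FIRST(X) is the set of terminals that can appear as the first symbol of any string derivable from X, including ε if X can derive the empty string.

We compute FIRST(S) using the standard algorithm.
FIRST(S) = {x, y}
FIRST(Z) = {x}
Therefore, FIRST(S) = {x, y}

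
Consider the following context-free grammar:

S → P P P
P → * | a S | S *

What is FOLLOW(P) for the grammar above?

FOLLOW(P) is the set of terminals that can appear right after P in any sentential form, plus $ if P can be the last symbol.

We compute FOLLOW(P) using the standard algorithm.
FOLLOW(S) starts with {$}.
FIRST(P) = {*, a}
FIRST(S) = {*, a}
FOLLOW(P) = {$, *, a}
FOLLOW(S) = {$, *, a}
Therefore, FOLLOW(P) = {$, *, a}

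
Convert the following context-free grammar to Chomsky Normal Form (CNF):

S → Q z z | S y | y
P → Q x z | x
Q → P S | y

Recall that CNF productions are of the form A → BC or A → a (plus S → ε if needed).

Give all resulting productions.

TZ → z; TY → y; S → y; TX → x; P → x; Q → y; S → Q X0; X0 → TZ TZ; S → S TY; P → Q X1; X1 → TX TZ; Q → P S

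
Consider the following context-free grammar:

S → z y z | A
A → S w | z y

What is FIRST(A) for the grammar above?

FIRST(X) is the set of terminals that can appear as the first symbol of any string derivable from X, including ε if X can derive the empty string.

We compute FIRST(A) using the standard algorithm.
FIRST(A) = {z}
FIRST(S) = {z}
Therefore, FIRST(A) = {z}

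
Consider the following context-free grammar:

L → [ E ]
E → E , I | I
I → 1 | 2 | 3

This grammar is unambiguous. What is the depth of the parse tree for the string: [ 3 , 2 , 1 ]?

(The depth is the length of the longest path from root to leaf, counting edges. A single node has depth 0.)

5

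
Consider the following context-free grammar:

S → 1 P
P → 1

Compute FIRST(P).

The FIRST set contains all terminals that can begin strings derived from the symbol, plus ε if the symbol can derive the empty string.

We compute FIRST(P) using the standard algorithm.
FIRST(P) = {1}
FIRST(S) = {1}
Therefore, FIRST(P) = {1}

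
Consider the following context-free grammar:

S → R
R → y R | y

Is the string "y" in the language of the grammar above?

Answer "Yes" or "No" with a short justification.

Yes - a valid derivation exists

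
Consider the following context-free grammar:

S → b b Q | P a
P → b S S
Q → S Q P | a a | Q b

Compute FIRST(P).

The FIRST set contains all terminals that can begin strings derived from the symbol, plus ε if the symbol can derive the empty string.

We compute FIRST(P) using the standard algorithm.
FIRST(P) = {b}
FIRST(Q) = {a, b}
FIRST(S) = {b}
Therefore, FIRST(P) = {b}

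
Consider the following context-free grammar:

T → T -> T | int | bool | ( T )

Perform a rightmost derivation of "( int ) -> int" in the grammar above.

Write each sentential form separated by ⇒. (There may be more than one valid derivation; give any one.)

T ⇒ T -> T ⇒ T -> int ⇒ ( T ) -> int ⇒ ( int ) -> int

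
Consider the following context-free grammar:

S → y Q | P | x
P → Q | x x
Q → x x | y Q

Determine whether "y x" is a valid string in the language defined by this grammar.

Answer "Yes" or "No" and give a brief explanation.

No - no valid derivation exists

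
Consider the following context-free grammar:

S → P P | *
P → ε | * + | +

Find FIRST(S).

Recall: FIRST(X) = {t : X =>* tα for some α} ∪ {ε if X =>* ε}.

We compute FIRST(S) using the standard algorithm.
FIRST(P) = {*, +, ε}
FIRST(S) = {*, +, ε}
Therefore, FIRST(S) = {*, +, ε}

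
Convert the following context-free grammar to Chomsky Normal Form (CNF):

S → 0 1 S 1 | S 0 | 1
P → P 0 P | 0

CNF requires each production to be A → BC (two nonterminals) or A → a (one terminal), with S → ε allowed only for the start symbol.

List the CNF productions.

T0 → 0; T1 → 1; S → 1; P → 0; S → T0 X0; X0 → T1 X1; X1 → S T1; S → S T0; P → P X2; X2 → T0 P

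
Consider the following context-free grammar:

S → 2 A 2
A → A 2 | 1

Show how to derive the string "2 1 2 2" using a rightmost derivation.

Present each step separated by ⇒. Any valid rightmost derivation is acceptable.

S ⇒ 2 A 2 ⇒ 2 A 2 2 ⇒ 2 1 2 2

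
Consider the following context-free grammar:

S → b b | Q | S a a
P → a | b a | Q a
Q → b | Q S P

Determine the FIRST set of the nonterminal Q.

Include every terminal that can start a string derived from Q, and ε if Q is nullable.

We compute FIRST(Q) using the standard algorithm.
FIRST(P) = {a, b}
FIRST(Q) = {b}
FIRST(S) = {b}
Therefore, FIRST(Q) = {b}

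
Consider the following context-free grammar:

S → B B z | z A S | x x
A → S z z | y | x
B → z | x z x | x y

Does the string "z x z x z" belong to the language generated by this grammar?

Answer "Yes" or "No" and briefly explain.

Yes - a valid derivation exists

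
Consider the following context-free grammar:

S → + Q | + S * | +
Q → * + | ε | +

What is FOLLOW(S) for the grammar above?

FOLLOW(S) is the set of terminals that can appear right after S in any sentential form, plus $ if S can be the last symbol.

We compute FOLLOW(S) using the standard algorithm.
FOLLOW(S) starts with {$}.
FIRST(Q) = {*, +, ε}
FIRST(S) = {+}
FOLLOW(Q) = {$, *}
FOLLOW(S) = {$, *}
Therefore, FOLLOW(S) = {$, *}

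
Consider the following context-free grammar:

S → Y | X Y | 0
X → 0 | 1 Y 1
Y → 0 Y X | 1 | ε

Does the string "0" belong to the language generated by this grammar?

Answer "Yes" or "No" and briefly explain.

Yes - a valid derivation exists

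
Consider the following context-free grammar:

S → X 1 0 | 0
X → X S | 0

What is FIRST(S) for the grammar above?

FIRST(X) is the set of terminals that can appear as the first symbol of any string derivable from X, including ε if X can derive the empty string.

We compute FIRST(S) using the standard algorithm.
FIRST(S) = {0}
FIRST(X) = {0}
Therefore, FIRST(S) = {0}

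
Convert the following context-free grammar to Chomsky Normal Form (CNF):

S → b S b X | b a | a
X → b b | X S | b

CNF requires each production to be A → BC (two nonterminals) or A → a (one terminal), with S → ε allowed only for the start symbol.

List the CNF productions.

TB → b; TA → a; S → a; X → b; S → TB X0; X0 → S X1; X1 → TB X; S → TB TA; X → TB TB; X → X S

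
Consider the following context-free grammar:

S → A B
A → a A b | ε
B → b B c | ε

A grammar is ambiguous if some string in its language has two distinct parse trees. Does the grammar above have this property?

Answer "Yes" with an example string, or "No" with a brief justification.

No - the grammar is unambiguous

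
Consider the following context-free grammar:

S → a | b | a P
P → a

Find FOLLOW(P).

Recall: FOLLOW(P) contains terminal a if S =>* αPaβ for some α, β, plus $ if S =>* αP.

We compute FOLLOW(P) using the standard algorithm.
FOLLOW(S) starts with {$}.
FIRST(P) = {a}
FIRST(S) = {a, b}
FOLLOW(P) = {$}
FOLLOW(S) = {$}
Therefore, FOLLOW(P) = {$}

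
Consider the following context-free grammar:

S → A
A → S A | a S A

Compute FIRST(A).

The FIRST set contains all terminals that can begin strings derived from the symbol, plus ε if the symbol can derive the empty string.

We compute FIRST(A) using the standard algorithm.
FIRST(A) = {a}
FIRST(S) = {a}
Therefore, FIRST(A) = {a}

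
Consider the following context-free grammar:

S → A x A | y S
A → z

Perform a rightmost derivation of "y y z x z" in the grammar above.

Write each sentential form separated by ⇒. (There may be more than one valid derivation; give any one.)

S ⇒ y S ⇒ y y S ⇒ y y A x A ⇒ y y A x z ⇒ y y z x z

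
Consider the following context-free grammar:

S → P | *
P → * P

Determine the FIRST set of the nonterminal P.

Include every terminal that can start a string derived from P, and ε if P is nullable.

We compute FIRST(P) using the standard algorithm.
FIRST(P) = {*}
FIRST(S) = {*}
Therefore, FIRST(P) = {*}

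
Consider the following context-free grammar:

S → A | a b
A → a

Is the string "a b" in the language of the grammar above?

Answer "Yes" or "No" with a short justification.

Yes - a valid derivation exists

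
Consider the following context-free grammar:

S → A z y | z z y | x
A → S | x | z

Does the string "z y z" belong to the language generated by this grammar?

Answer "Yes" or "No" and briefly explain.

No - no valid derivation exists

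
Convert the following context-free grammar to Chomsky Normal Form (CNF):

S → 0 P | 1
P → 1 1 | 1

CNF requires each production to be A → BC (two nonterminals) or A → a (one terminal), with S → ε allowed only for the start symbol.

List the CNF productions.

T0 → 0; S → 1; T1 → 1; P → 1; S → T0 P; P → T1 T1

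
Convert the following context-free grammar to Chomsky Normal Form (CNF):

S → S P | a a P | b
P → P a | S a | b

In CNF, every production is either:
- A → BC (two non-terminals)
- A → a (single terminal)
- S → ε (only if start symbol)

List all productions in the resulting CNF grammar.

TA → a; S → b; P → b; S → S P; S → TA X0; X0 → TA P; P → P TA; P → S TA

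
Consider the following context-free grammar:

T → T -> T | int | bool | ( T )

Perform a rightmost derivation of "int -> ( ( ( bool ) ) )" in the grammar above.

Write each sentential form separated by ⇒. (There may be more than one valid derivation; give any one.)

T ⇒ T -> T ⇒ T -> ( T ) ⇒ T -> ( ( T ) ) ⇒ T -> ( ( ( T ) ) ) ⇒ T -> ( ( ( bool ) ) ) ⇒ int -> ( ( ( bool ) ) )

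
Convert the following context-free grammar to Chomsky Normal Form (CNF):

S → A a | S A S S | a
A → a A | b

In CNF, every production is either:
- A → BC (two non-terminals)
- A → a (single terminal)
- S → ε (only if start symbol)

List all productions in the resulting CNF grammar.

TA → a; S → a; A → b; S → A TA; S → S X0; X0 → A X1; X1 → S S; A → TA A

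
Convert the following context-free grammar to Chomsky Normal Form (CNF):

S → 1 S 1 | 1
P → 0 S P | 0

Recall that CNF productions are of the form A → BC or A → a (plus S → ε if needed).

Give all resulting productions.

T1 → 1; S → 1; T0 → 0; P → 0; S → T1 X0; X0 → S T1; P → T0 X1; X1 → S P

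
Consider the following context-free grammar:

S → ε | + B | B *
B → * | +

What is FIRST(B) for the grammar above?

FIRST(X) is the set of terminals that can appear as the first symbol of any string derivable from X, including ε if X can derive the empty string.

We compute FIRST(B) using the standard algorithm.
FIRST(B) = {*, +}
FIRST(S) = {*, +, ε}
Therefore, FIRST(B) = {*, +}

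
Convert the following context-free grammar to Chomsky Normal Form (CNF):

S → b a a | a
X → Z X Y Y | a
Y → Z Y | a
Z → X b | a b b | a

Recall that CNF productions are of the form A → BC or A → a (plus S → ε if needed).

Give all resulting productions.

TB → b; TA → a; S → a; X → a; Y → a; Z → a; S → TB X0; X0 → TA TA; X → Z X1; X1 → X X2; X2 → Y Y; Y → Z Y; Z → X TB; Z → TA X3; X3 → TB TB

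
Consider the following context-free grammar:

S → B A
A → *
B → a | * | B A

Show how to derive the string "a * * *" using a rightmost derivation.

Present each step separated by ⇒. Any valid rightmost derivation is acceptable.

S ⇒ B A ⇒ B * ⇒ B A * ⇒ B * * ⇒ B A * * ⇒ B * * * ⇒ a * * *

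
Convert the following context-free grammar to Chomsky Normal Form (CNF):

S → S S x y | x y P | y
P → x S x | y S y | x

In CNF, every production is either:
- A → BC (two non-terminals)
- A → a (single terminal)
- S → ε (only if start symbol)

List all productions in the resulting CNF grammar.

TX → x; TY → y; S → y; P → x; S → S X0; X0 → S X1; X1 → TX TY; S → TX X2; X2 → TY P; P → TX X3; X3 → S TX; P → TY X4; X4 → S TY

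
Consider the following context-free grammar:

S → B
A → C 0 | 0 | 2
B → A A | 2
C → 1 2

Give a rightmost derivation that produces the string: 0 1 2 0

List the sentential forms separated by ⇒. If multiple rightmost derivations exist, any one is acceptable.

S ⇒ B ⇒ A A ⇒ A C 0 ⇒ A 1 2 0 ⇒ 0 1 2 0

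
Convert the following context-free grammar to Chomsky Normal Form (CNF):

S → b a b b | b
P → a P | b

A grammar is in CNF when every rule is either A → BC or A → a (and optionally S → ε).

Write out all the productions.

TB → b; TA → a; S → b; P → b; S → TB X0; X0 → TA X1; X1 → TB TB; P → TA P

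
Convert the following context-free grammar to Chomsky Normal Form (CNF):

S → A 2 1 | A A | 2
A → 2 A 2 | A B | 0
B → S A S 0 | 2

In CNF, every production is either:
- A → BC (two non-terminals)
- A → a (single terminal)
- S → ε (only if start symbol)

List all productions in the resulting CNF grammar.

T2 → 2; T1 → 1; S → 2; A → 0; T0 → 0; B → 2; S → A X0; X0 → T2 T1; S → A A; A → T2 X1; X1 → A T2; A → A B; B → S X2; X2 → A X3; X3 → S T0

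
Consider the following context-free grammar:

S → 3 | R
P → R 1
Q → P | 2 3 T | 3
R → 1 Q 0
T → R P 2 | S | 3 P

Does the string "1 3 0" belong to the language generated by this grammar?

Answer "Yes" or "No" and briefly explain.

Yes - a valid derivation exists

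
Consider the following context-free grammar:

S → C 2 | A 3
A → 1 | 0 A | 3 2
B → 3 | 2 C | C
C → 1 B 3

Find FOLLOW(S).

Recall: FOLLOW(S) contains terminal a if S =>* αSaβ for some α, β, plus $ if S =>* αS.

We compute FOLLOW(S) using the standard algorithm.
FOLLOW(S) starts with {$}.
FIRST(A) = {0, 1, 3}
FIRST(B) = {1, 2, 3}
FIRST(C) = {1}
FIRST(S) = {0, 1, 3}
FOLLOW(A) = {3}
FOLLOW(B) = {3}
FOLLOW(C) = {2, 3}
FOLLOW(S) = {$}
Therefore, FOLLOW(S) = {$}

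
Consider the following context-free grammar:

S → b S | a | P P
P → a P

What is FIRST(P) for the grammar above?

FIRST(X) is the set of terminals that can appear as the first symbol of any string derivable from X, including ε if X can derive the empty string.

We compute FIRST(P) using the standard algorithm.
FIRST(P) = {a}
FIRST(S) = {a, b}
Therefore, FIRST(P) = {a}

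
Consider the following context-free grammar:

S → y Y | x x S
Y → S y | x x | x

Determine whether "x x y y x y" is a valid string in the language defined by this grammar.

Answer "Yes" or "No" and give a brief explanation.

Yes - a valid derivation exists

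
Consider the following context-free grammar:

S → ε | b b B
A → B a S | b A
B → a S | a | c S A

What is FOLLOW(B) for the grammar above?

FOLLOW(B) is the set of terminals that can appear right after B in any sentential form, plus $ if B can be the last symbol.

We compute FOLLOW(B) using the standard algorithm.
FOLLOW(S) starts with {$}.
FIRST(A) = {a, b, c}
FIRST(B) = {a, c}
FIRST(S) = {b, ε}
FOLLOW(A) = {$, a, b, c}
FOLLOW(B) = {$, a, b, c}
FOLLOW(S) = {$, a, b, c}
Therefore, FOLLOW(B) = {$, a, b, c}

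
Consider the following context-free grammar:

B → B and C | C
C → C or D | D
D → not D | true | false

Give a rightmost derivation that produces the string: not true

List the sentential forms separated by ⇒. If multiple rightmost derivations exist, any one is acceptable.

B ⇒ C ⇒ D ⇒ not D ⇒ not true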